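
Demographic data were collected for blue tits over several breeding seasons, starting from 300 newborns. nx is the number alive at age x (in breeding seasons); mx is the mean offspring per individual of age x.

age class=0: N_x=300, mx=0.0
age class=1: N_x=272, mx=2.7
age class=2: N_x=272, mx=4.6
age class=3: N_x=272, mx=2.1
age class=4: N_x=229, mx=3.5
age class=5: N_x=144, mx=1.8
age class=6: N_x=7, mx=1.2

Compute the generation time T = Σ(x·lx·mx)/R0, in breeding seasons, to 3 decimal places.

lx = nx/n0 = nx/300: 1, 0.90667…, 0.90667…, 0.90667…, 0.76333…, 0.48, 0.02333…
lx·mx: 0, 2.448…, 4.170667…, 1.904…, 2.671667…, 0.864, 0.028… → R0 = 12.086333…
x·lx·mx: 0, 2.448…, 8.341333…, 5.712…, 10.686667…, 4.32, 0.168… → Σ = 31.676…
T = 31.676… / 12.086333… = 2.620811… → 2.621

2.621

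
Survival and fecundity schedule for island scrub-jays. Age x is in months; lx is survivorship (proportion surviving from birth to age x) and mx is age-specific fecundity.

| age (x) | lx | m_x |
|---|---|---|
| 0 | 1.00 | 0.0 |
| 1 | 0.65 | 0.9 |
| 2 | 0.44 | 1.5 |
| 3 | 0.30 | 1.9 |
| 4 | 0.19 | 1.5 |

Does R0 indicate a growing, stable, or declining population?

growing

R0 = Σ lx·mx = 0 + 0.585 + 0.66 + 0.57 + 0.285 = 2.1
R0 > 1, so the population is growing.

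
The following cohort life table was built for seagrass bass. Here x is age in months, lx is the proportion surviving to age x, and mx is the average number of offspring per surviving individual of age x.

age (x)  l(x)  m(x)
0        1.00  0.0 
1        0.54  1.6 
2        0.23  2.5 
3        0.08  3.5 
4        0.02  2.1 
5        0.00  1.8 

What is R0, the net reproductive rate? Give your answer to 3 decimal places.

1.761

lx·mx by age: 0, 0.864, 0.575, 0.28, 0.042, 0
R0 = Σ lx·mx = 1.761 → 1.761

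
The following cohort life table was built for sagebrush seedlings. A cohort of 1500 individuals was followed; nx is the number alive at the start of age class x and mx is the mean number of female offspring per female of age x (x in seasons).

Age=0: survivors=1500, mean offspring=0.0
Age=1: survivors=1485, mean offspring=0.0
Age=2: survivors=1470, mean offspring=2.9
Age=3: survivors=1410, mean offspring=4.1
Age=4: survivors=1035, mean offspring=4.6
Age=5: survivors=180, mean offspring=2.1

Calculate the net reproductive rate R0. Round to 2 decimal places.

lx = nx/n0 = nx/1500: 1, 0.99, 0.98, 0.94, 0.69, 0.12
lx·mx by age: 0, 0, 2.842, 3.854, 3.174, 0.252
R0 = Σ lx·mx = 10.122 → 10.12

10.12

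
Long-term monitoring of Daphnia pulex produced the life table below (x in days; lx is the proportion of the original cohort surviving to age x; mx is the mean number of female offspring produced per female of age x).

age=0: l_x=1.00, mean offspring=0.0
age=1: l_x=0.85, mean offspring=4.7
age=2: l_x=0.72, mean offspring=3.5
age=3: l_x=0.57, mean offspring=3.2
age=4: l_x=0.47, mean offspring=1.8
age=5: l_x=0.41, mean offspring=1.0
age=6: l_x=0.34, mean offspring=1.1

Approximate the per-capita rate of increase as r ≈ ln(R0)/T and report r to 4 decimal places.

1.0333

R0 = Σ lx·mx = 0 + 3.995 + 2.52 + 1.824 + 0.846 + 0.41 + 0.374 = 9.969
Σ x·lx·mx = 22.185; T = 22.185/9.969 = 2.2254…
r ≈ ln(R0)/T = ln(9.969)/2.2254… = 1.033289… → 1.0333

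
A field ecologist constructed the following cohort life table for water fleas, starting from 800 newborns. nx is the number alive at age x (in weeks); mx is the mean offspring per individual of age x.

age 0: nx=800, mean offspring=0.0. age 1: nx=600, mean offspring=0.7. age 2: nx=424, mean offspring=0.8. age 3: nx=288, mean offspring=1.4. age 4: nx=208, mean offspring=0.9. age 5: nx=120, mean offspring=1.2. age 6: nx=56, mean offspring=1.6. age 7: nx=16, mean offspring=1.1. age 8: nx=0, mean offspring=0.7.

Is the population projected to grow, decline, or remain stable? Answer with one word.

growing

lx = nx/n0 = nx/800: 1, 0.75, 0.53, 0.36, 0.26, 0.15, 0.07, 0.02, 0
R0 = Σ lx·mx = 0 + 0.525 + 0.424 + 0.504 + 0.234 + 0.18 + 0.112 + 0.022 + 0 = 2.001
R0 > 1, so the population is growing.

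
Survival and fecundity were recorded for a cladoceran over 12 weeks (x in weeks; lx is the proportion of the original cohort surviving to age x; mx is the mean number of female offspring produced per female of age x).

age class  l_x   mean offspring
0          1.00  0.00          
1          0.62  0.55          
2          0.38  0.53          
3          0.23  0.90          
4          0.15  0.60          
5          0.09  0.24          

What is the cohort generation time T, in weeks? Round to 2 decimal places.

lx·mx: 0, 0.341, 0.2014, 0.207, 0.09, 0.0216 → R0 = 0.861
x·lx·mx: 0, 0.341, 0.4028, 0.621, 0.36, 0.108 → Σ = 1.8328
T = 1.8328 / 0.861 = 2.128688… → 2.13

2.13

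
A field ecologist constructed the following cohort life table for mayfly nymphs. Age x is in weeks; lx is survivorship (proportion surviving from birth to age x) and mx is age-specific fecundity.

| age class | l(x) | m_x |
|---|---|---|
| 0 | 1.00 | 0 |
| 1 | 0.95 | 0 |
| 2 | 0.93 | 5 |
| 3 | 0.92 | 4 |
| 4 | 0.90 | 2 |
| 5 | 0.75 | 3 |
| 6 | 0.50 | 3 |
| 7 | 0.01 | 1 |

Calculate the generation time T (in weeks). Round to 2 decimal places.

3.45

lx·mx: 0, 0, 4.65, 3.68, 1.8, 2.25, 1.5, 0.01 → R0 = 13.89
x·lx·mx: 0, 0, 9.3, 11.04, 7.2, 11.25, 9, 0.07 → Σ = 47.86
T = 47.86 / 13.89 = 3.445644… → 3.45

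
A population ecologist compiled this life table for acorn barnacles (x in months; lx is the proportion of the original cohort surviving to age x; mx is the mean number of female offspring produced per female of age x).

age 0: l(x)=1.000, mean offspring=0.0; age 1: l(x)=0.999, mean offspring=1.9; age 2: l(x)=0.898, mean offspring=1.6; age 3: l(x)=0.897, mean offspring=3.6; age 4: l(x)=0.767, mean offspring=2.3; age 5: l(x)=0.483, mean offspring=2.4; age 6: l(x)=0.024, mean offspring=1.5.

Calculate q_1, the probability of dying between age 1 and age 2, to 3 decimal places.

0.101

q_1 = (l_1 − l_2) / l_1 = (0.999 − 0.898) / 0.999
     = 0.101 / 0.999 = 0.101101… → 0.101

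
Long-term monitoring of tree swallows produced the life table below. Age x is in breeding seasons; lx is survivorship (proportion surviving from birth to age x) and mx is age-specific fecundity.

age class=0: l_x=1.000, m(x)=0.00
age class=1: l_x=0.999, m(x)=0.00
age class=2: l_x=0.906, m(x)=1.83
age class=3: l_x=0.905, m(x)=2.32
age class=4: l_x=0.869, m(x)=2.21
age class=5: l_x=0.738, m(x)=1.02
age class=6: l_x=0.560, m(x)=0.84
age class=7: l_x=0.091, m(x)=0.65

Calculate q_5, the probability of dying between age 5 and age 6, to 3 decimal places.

0.241

q_5 = (l_5 − l_6) / l_5 = (0.738 − 0.56) / 0.738
     = 0.178 / 0.738 = 0.241192… → 0.241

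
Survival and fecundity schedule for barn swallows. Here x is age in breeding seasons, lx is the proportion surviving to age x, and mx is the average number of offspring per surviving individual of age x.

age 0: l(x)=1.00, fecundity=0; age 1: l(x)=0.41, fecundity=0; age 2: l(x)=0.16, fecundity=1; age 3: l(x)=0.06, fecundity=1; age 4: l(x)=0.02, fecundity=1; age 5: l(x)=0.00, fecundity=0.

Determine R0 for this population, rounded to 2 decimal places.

lx·mx by age: 0, 0, 0.16, 0.06, 0.02, 0
R0 = Σ lx·mx = 0.24 → 0.24

0.24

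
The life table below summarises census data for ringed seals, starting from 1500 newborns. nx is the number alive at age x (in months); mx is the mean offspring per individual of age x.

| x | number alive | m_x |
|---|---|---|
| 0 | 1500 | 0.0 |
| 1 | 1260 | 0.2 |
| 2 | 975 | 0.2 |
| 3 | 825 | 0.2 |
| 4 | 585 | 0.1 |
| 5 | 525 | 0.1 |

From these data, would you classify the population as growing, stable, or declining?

declining

lx = nx/n0 = nx/1500: 1, 0.84, 0.65, 0.55, 0.39, 0.35
R0 = Σ lx·mx = 0 + 0.168 + 0.13 + 0.11 + 0.039 + 0.035 = 0.482
R0 < 1, so the population is declining.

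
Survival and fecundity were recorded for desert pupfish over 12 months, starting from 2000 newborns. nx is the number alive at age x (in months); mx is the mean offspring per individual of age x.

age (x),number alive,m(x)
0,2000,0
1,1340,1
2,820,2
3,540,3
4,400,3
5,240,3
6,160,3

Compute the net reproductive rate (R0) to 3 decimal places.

3.500

lx = nx/n0 = nx/2000: 1, 0.67, 0.41, 0.27, 0.2, 0.12, 0.08
lx·mx by age: 0, 0.67, 0.82, 0.81, 0.6, 0.36, 0.24
R0 = Σ lx·mx = 3.5 → 3.500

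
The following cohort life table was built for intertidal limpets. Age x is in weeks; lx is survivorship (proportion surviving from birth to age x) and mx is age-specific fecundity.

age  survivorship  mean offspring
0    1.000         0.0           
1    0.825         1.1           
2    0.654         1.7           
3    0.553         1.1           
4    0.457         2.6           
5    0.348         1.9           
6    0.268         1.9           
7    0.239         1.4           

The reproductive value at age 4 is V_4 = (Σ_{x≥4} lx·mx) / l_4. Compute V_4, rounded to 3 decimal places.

lx·mx for x ≥ 4: 1.1882, 0.6612, 0.5092, 0.3346 → sum = 2.6932
V_4 = 2.6932 / l_4 = 2.6932 / 0.457 = 5.893217… → 5.893

5.893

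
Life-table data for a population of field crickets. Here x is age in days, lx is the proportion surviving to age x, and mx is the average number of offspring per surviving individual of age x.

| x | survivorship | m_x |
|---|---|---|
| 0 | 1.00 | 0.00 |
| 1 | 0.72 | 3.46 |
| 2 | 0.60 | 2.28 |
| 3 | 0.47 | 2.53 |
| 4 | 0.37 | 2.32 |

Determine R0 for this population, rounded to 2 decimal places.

5.91

lx·mx by age: 0, 2.4912, 1.368, 1.1891, 0.8584
R0 = Σ lx·mx = 5.9067 → 5.91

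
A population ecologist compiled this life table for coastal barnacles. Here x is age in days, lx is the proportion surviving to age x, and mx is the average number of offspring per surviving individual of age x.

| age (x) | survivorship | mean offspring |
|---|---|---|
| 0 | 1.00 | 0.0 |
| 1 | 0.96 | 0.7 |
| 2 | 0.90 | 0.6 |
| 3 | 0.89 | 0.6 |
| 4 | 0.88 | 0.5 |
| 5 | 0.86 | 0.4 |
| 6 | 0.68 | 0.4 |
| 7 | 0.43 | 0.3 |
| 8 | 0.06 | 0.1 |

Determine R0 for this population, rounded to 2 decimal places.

2.94

lx·mx by age: 0, 0.672, 0.54, 0.534, 0.44, 0.344, 0.272, 0.129, 0.006
R0 = Σ lx·mx = 2.937 → 2.94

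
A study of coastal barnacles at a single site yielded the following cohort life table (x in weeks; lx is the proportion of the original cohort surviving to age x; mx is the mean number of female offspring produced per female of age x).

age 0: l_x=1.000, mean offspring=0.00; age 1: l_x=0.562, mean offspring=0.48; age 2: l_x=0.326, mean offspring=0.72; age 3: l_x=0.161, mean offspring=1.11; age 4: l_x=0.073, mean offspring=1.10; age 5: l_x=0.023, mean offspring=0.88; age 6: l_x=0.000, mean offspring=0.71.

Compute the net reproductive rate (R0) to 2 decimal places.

lx·mx by age: 0, 0.26976, 0.23472, 0.17871, 0.0803, 0.02024, 0
R0 = Σ lx·mx = 0.78373 → 0.78

0.78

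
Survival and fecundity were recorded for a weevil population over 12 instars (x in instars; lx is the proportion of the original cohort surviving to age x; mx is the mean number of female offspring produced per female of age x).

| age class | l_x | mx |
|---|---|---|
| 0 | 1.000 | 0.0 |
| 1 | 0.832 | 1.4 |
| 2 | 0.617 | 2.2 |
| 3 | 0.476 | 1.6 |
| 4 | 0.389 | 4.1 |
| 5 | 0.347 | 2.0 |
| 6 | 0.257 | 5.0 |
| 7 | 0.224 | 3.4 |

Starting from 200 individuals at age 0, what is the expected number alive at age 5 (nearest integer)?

69

Expected survivors = N0 · l_5 = 200 × 0.347 = 69.4 → 69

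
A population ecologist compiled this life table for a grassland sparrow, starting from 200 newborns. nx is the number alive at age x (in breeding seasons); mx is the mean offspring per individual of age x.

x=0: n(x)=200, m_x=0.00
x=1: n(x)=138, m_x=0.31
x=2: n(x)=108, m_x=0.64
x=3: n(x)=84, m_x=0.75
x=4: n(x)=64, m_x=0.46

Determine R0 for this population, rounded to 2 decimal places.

1.02

lx = nx/n0 = nx/200: 1, 0.69, 0.54, 0.42, 0.32
lx·mx by age: 0, 0.2139, 0.3456, 0.315, 0.1472
R0 = Σ lx·mx = 1.0217 → 1.02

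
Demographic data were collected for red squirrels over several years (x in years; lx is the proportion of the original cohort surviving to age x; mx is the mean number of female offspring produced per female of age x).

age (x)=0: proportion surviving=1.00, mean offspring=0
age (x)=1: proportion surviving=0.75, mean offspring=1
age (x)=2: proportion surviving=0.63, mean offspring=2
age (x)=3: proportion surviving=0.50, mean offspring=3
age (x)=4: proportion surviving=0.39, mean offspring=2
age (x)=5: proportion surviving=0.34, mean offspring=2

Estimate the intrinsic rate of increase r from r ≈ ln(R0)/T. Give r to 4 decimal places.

0.5577

R0 = Σ lx·mx = 0 + 0.75 + 1.26 + 1.5 + 0.78 + 0.68 = 4.97
Σ x·lx·mx = 14.29; T = 14.29/4.97 = 2.87525…
r ≈ ln(R0)/T = ln(4.97)/2.87525… = 0.557662… → 0.5577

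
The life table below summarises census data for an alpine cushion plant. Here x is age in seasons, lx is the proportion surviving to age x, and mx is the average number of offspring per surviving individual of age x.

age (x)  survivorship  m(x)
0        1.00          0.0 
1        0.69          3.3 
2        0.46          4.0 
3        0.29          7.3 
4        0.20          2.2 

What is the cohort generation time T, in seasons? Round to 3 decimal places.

2.108

lx·mx: 0, 2.277, 1.84, 2.117, 0.44 → R0 = 6.674
x·lx·mx: 0, 2.277, 3.68, 6.351, 1.76 → Σ = 14.068
T = 14.068 / 6.674 = 2.107881… → 2.108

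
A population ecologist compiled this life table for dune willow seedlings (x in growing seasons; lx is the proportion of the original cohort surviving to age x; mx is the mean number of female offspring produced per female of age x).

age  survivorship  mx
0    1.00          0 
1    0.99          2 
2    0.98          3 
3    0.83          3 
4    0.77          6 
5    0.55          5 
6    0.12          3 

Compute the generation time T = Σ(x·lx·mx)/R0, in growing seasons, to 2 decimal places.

3.28

lx·mx: 0, 1.98, 2.94, 2.49, 4.62, 2.75, 0.36 → R0 = 15.14
x·lx·mx: 0, 1.98, 5.88, 7.47, 18.48, 13.75, 2.16 → Σ = 49.72
T = 49.72 / 15.14 = 3.284016… → 3.28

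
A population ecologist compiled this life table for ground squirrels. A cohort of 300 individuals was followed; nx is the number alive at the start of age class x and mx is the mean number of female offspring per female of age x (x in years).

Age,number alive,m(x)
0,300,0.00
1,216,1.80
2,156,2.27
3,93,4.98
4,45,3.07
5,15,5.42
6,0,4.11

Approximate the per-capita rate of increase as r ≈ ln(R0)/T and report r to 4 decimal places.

0.6448

lx = nx/n0 = nx/300: 1, 0.72, 0.52, 0.31, 0.15, 0.05, 0
R0 = Σ lx·mx = 0 + 1.296 + 1.1804 + 1.5438 + 0.4605 + 0.271 + 0 = 4.7517
Σ x·lx·mx = 11.4852; T = 11.4852/4.7517 = 2.41707…
r ≈ ln(R0)/T = ln(4.7517)/2.41707… = 0.644789… → 0.6448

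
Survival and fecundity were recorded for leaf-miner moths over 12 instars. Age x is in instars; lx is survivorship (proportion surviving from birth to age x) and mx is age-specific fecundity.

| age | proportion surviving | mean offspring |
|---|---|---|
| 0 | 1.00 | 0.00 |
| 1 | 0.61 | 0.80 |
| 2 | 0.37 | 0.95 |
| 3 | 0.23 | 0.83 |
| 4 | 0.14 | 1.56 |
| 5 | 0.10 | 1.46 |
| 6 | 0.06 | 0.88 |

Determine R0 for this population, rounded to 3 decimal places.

lx·mx by age: 0, 0.488, 0.3515, 0.1909, 0.2184, 0.146, 0.0528
R0 = Σ lx·mx = 1.4476 → 1.448

1.448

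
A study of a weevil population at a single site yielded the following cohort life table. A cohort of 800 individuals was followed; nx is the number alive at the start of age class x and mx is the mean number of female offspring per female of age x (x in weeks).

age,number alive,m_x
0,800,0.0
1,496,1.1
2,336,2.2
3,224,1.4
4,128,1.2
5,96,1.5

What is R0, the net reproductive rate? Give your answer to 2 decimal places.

lx = nx/n0 = nx/800: 1, 0.62, 0.42, 0.28, 0.16, 0.12
lx·mx by age: 0, 0.682, 0.924, 0.392, 0.192, 0.18
R0 = Σ lx·mx = 2.37 → 2.37

2.37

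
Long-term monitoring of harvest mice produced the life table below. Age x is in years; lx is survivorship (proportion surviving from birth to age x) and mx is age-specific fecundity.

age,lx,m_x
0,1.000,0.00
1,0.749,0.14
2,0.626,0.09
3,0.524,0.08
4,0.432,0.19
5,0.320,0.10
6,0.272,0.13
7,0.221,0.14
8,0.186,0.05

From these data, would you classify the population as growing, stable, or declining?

R0 = Σ lx·mx = 0 + 0.10486 + 0.05634 + 0.04192 + 0.08208 + 0.032 + 0.03536 + 0.03094 + 0.0093 = 0.3928
R0 < 1, so the population is declining.

declining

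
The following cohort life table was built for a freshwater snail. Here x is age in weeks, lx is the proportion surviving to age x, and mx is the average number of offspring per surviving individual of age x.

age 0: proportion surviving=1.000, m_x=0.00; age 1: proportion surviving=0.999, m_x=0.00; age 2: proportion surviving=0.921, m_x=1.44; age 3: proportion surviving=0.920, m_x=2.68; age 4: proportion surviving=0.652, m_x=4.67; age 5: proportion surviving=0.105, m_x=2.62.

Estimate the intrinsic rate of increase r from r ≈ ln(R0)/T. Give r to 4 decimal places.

0.5911

R0 = Σ lx·mx = 0 + 0 + 1.32624 + 2.4656 + 3.04484 + 0.2751 = 7.11178
Σ x·lx·mx = 23.60414; T = 23.60414/7.11178 = 3.31902…
r ≈ ln(R0)/T = ln(7.11178)/3.31902… = 0.591064… → 0.5911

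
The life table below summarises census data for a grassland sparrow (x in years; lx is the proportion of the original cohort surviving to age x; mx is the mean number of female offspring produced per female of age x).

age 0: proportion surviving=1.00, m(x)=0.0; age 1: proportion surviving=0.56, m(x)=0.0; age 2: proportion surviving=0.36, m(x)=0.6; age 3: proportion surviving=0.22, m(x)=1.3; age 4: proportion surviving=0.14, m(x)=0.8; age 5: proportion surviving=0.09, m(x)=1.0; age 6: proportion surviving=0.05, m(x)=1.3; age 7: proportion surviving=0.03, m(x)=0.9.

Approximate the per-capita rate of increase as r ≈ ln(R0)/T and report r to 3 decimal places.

R0 = Σ lx·mx = 0 + 0 + 0.216 + 0.286 + 0.112 + 0.09 + 0.065 + 0.027 = 0.796
Σ x·lx·mx = 2.767; T = 2.767/0.796 = 3.47613…
r ≈ ln(R0)/T = ln(0.796)/3.47613… = -0.06564… → -0.066

-0.066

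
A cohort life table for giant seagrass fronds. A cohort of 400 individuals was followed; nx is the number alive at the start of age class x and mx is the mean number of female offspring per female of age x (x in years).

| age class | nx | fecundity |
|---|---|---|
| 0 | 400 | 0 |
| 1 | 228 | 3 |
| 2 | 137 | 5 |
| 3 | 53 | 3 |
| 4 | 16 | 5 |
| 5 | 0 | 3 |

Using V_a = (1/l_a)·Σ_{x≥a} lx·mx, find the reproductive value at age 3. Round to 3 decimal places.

lx = nx/n0 = nx/400: 1, 0.57, 0.3425, 0.1325, 0.04, 0
lx·mx for x ≥ 3: 0.3975, 0.2, 0 → sum = 0.5975
V_3 = 0.5975 / l_3 = 0.5975 / 0.1325 = 4.509434… → 4.509

4.509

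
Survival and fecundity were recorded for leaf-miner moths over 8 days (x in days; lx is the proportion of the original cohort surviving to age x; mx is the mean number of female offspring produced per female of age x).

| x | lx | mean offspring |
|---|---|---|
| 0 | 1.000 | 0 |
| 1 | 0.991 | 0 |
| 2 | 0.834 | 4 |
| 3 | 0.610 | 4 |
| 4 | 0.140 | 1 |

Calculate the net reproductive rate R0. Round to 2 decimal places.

lx·mx by age: 0, 0, 3.336, 2.44, 0.14
R0 = Σ lx·mx = 5.916 → 5.92

5.92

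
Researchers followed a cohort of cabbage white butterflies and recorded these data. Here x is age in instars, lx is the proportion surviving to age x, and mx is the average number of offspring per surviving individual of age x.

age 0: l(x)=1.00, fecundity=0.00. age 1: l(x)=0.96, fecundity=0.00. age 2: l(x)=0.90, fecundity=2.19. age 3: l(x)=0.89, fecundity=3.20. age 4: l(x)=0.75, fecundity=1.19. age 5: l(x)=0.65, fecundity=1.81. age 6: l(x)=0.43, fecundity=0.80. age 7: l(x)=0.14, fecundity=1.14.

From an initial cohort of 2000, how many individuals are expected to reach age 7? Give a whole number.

Expected survivors = N0 · l_7 = 2000 × 0.14 = 280 → 280

280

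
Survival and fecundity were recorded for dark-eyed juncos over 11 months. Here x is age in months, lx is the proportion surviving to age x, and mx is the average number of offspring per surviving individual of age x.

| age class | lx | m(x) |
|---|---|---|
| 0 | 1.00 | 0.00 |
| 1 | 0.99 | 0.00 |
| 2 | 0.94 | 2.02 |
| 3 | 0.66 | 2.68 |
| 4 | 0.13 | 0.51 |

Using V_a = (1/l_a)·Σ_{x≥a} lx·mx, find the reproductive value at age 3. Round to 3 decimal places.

2.780

lx·mx for x ≥ 3: 1.7688, 0.0663 → sum = 1.8351
V_3 = 1.8351 / l_3 = 1.8351 / 0.66 = 2.780455… → 2.780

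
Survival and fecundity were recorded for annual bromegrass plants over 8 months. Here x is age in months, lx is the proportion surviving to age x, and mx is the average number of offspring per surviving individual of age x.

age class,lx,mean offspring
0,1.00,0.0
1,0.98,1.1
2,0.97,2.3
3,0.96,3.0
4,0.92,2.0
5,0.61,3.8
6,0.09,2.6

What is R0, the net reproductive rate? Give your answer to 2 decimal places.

10.58

lx·mx by age: 0, 1.078, 2.231, 2.88, 1.84, 2.318, 0.234
R0 = Σ lx·mx = 10.581 → 10.58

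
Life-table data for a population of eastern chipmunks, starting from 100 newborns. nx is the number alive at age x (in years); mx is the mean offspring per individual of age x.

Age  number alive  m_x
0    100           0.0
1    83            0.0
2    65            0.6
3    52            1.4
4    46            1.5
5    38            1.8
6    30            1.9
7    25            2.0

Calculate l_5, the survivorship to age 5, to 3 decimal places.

l_5 = n_5/n_0 = 38/100 = 0.38 → 0.380

0.380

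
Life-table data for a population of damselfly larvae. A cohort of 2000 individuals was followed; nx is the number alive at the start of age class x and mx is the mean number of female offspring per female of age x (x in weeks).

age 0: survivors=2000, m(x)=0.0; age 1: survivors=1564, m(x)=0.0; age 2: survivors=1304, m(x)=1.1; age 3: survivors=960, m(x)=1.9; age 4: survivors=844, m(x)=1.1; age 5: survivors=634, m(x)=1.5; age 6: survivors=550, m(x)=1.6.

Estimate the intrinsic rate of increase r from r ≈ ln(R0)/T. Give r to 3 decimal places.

lx = nx/n0 = nx/2000: 1, 0.782, 0.652, 0.48, 0.422, 0.317, 0.275
R0 = Σ lx·mx = 0 + 0 + 0.7172 + 0.912 + 0.4642 + 0.4755 + 0.44 = 3.0089
Σ x·lx·mx = 11.0447; T = 11.0447/3.0089 = 3.67068…
r ≈ ln(R0)/T = ln(3.0089)/3.67068… = 0.3001… → 0.300

0.300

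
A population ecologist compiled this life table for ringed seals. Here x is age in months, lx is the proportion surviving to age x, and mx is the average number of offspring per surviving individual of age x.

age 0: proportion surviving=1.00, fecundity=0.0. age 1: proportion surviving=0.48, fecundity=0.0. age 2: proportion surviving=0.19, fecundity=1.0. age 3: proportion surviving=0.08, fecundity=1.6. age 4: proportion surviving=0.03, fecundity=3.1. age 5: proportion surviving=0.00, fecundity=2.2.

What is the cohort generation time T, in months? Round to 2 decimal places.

2.76

lx·mx: 0, 0, 0.19, 0.128, 0.093, 0 → R0 = 0.411
x·lx·mx: 0, 0, 0.38, 0.384, 0.372, 0 → Σ = 1.136
T = 1.136 / 0.411 = 2.76399… → 2.76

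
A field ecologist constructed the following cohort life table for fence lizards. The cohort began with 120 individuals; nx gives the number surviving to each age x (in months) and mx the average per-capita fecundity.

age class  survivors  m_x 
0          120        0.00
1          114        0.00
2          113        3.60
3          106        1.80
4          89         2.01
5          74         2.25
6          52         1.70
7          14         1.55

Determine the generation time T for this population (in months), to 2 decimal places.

3.43

lx = nx/n0 = nx/120: 1, 0.95, 0.94167…, 0.88333…, 0.74167…, 0.61667…, 0.43333…, 0.11667…
lx·mx: 0, 0, 3.39…, 1.59…, 1.49075…, 1.3875…, 0.736667…, 0.180833… → R0 = 8.77575…
x·lx·mx: 0, 0, 6.78…, 4.77…, 5.963…, 6.9375…, 4.42…, 1.265833… → Σ = 30.136333…
T = 30.136333… / 8.77575… = 3.434046… → 3.43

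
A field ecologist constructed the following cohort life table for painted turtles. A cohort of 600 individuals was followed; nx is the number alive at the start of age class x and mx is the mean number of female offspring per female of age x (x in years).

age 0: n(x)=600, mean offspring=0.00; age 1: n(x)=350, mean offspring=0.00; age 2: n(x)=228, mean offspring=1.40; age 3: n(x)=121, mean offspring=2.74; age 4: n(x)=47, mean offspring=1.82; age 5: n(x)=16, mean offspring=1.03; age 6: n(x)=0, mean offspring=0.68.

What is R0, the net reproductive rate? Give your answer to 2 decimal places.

1.25

lx = nx/n0 = nx/600: 1, 0.58333…, 0.38, 0.20167…, 0.07833…, 0.02667…, 0
lx·mx by age: 0, 0, 0.532, 0.552567…, 0.142567…, 0.027467…, 0
R0 = Σ lx·mx = 1.2546… → 1.25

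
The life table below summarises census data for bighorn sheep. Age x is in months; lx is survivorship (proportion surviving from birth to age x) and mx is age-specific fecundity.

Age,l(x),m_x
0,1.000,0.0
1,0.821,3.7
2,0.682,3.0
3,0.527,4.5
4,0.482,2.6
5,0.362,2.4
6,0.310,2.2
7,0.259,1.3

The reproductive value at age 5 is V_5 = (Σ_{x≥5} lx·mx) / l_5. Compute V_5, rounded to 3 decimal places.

lx·mx for x ≥ 5: 0.8688, 0.682, 0.3367 → sum = 1.8875
V_5 = 1.8875 / l_5 = 1.8875 / 0.362 = 5.214088… → 5.214

5.214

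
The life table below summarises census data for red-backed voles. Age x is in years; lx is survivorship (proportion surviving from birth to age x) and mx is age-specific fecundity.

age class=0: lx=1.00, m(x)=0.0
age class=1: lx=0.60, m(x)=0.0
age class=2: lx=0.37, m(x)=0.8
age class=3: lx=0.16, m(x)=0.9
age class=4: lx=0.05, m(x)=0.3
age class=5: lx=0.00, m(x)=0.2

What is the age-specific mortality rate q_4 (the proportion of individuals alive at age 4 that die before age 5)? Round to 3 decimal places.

1.000

q_4 = (l_4 − l_5) / l_4 = (0.05 − 0) / 0.05
     = 0.05 / 0.05 = 1 → 1.000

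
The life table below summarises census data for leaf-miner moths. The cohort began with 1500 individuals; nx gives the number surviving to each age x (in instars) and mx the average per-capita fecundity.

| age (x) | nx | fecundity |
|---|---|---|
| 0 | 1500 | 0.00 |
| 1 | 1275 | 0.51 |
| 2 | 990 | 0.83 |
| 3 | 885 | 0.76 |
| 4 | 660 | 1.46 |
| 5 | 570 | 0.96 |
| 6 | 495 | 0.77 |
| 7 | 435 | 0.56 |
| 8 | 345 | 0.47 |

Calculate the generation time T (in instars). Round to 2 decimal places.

lx = nx/n0 = nx/1500: 1, 0.85, 0.66, 0.59, 0.44, 0.38, 0.33, 0.29, 0.23
lx·mx: 0, 0.4335, 0.5478, 0.4484, 0.6424, 0.3648, 0.2541, 0.1624, 0.1081 → R0 = 2.9615
x·lx·mx: 0, 0.4335, 1.0956, 1.3452, 2.5696, 1.824, 1.5246, 1.1368, 0.8648 → Σ = 10.7941
T = 10.7941 / 2.9615 = 3.644808… → 3.64

3.64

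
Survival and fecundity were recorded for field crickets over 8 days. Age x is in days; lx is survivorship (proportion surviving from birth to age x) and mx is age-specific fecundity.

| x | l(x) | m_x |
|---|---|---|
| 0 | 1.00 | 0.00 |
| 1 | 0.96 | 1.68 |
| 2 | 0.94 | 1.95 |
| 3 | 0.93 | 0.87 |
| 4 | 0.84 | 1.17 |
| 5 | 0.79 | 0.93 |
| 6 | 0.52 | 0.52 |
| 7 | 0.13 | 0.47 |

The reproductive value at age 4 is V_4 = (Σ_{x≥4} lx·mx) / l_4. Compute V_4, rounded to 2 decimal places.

lx·mx for x ≥ 4: 0.9828, 0.7347, 0.2704, 0.0611 → sum = 2.049
V_4 = 2.049 / l_4 = 2.049 / 0.84 = 2.439286… → 2.44

2.44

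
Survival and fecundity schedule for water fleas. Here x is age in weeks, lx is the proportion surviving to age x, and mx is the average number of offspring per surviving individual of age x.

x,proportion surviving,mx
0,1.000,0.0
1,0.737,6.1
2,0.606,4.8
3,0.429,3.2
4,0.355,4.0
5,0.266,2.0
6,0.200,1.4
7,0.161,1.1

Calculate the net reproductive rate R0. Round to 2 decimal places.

11.19

lx·mx by age: 0, 4.4957, 2.9088, 1.3728, 1.42, 0.532, 0.28, 0.1771
R0 = Σ lx·mx = 11.1864 → 11.19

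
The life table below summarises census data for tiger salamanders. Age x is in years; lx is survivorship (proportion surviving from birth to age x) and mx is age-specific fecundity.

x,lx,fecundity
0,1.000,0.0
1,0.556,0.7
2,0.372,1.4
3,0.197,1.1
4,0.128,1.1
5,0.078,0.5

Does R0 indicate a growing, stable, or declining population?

growing

R0 = Σ lx·mx = 0 + 0.3892 + 0.5208 + 0.2167 + 0.1408 + 0.039 = 1.3065
R0 > 1, so the population is growing.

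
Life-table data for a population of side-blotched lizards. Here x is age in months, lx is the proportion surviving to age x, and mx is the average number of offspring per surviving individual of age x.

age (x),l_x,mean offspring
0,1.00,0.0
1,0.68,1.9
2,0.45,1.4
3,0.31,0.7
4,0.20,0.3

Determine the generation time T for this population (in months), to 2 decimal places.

1.57

lx·mx: 0, 1.292, 0.63, 0.217, 0.06 → R0 = 2.199
x·lx·mx: 0, 1.292, 1.26, 0.651, 0.24 → Σ = 3.443
T = 3.443 / 2.199 = 1.565712… → 1.57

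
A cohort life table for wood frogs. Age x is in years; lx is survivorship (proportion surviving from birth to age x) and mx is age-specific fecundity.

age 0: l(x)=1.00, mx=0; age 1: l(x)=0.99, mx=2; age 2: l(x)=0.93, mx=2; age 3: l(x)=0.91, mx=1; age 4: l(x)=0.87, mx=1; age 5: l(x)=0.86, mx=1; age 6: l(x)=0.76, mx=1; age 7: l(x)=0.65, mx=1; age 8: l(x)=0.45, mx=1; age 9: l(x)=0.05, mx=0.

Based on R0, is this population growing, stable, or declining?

growing

R0 = Σ lx·mx = 0 + 1.98 + 1.86 + 0.91 + 0.87 + 0.86 + 0.76 + 0.65 + 0.45 + 0 = 8.34
R0 > 1, so the population is growing.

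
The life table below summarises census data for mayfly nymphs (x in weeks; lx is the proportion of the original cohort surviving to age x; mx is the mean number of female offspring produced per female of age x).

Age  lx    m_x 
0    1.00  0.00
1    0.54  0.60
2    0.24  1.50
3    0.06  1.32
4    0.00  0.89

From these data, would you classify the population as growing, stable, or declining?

R0 = Σ lx·mx = 0 + 0.324 + 0.36 + 0.0792 + 0 = 0.7632
R0 < 1, so the population is declining.

declining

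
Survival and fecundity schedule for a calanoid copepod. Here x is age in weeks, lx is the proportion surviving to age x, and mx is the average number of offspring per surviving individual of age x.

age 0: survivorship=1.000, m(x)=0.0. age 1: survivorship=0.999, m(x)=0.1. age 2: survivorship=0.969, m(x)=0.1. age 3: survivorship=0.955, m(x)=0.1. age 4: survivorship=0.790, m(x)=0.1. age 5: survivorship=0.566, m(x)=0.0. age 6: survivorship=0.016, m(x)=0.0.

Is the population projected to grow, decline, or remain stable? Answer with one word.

declining

R0 = Σ lx·mx = 0 + 0.0999 + 0.0969 + 0.0955 + 0.079 + 0 + 0 = 0.3713
R0 < 1, so the population is declining.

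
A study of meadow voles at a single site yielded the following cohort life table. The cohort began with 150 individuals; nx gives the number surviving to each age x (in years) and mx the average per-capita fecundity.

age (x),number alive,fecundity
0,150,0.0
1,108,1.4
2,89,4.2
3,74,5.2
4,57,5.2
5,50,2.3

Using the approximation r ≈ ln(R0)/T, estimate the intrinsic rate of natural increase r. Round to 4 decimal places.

lx = nx/n0 = nx/150: 1, 0.72, 0.59333…, 0.49333…, 0.38, 0.33333…
R0 = Σ lx·mx = 0 + 1.008 + 2.492… + 2.56533… + 1.976 + 0.76667… = 8.808…
Σ x·lx·mx = 25.425333…; T = 25.425333…/8.808… = 2.88662…
r ≈ ln(R0)/T = ln(8.808…)/2.88662… = 0.753706… → 0.7537

0.7537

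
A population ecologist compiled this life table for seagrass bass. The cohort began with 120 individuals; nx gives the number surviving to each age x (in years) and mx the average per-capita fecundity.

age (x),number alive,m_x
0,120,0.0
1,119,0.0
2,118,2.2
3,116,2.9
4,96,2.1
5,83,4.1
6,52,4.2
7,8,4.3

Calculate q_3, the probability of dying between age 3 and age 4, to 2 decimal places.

lx = nx/n0 = nx/120: 1, 0.99167…, 0.98333…, 0.96667…, 0.8, 0.69167…, 0.43333…, 0.06667…
q_3 = (l_3 − l_4) / l_3 = (0.966667… − 0.8) / 0.966667…
     = 0.166667… / 0.966667… = 0.172414… → 0.17

0.17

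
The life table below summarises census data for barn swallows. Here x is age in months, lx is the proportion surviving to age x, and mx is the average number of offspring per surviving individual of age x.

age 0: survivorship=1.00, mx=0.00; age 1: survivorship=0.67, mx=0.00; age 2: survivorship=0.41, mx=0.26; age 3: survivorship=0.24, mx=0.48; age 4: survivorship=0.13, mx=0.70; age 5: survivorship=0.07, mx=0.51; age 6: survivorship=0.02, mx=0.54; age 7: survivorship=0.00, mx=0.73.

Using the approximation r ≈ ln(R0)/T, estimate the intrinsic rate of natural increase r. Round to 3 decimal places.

-0.315

R0 = Σ lx·mx = 0 + 0 + 0.1066 + 0.1152 + 0.091 + 0.0357 + 0.0108 + 0 = 0.3593
Σ x·lx·mx = 1.1661; T = 1.1661/0.3593 = 3.24548…
r ≈ ln(R0)/T = ln(0.3593)/3.24548… = -0.31539… → -0.315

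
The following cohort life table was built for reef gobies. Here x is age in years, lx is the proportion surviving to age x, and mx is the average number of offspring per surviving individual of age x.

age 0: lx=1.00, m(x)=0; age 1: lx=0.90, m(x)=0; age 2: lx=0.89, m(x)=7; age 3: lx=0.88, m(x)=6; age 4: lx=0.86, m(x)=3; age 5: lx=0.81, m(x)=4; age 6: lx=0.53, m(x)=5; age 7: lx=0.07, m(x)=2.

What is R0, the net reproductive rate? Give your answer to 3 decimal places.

20.120

lx·mx by age: 0, 0, 6.23, 5.28, 2.58, 3.24, 2.65, 0.14
R0 = Σ lx·mx = 20.12 → 20.120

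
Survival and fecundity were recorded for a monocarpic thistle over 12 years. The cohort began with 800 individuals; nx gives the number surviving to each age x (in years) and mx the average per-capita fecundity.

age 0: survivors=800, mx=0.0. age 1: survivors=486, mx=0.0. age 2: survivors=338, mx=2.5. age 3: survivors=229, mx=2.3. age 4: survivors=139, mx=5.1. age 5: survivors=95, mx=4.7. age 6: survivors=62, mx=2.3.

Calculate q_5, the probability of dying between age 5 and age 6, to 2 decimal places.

lx = nx/n0 = nx/800: 1, 0.6075, 0.4225, 0.28625, 0.17375, 0.11875, 0.0775
q_5 = (l_5 − l_6) / l_5 = (0.11875 − 0.0775) / 0.11875
     = 0.04125 / 0.11875 = 0.347368… → 0.35

0.35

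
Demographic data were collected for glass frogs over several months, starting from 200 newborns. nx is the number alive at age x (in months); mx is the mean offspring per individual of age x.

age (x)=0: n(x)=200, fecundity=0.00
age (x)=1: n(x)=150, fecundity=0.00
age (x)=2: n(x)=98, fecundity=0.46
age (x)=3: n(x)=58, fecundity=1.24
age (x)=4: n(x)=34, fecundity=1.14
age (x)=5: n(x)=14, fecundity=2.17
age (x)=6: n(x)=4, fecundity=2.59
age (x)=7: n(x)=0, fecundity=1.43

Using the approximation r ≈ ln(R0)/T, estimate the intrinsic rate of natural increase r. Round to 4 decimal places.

-0.0051

lx = nx/n0 = nx/200: 1, 0.75, 0.49, 0.29, 0.17, 0.07, 0.02, 0
R0 = Σ lx·mx = 0 + 0 + 0.2254 + 0.3596 + 0.1938 + 0.1519 + 0.0518 + 0 = 0.9825
Σ x·lx·mx = 3.3751; T = 3.3751/0.9825 = 3.43522…
r ≈ ln(R0)/T = ln(0.9825)/3.43522… = -0.005139… → -0.0051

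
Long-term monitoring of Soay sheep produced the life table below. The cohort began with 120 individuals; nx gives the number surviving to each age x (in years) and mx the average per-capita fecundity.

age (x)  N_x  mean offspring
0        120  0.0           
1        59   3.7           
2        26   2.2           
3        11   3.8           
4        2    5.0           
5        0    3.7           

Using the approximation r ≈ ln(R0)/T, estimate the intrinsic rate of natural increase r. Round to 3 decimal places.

lx = nx/n0 = nx/120: 1, 0.49167…, 0.21667…, 0.09167…, 0.01667…, 0
R0 = Σ lx·mx = 0 + 1.81917… + 0.47667… + 0.34833… + 0.08333… + 0 = 2.7275…
Σ x·lx·mx = 4.150833…; T = 4.150833…/2.7275… = 1.52185…
r ≈ ln(R0)/T = ln(2.7275…)/1.52185… = 0.65932… → 0.659

0.659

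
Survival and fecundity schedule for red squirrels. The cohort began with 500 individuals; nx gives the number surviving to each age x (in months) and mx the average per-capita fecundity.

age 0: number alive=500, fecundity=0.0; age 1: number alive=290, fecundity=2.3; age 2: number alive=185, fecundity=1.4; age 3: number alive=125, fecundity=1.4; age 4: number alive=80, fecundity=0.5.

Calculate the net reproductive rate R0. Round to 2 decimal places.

lx = nx/n0 = nx/500: 1, 0.58, 0.37, 0.25, 0.16
lx·mx by age: 0, 1.334, 0.518, 0.35, 0.08
R0 = Σ lx·mx = 2.282 → 2.28

2.28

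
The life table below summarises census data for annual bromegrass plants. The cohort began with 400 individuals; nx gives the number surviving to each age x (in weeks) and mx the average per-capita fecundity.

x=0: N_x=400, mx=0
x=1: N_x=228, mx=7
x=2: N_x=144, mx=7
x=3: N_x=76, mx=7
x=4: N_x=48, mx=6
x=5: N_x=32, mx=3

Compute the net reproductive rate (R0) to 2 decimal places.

8.80

lx = nx/n0 = nx/400: 1, 0.57, 0.36, 0.19, 0.12, 0.08
lx·mx by age: 0, 3.99, 2.52, 1.33, 0.72, 0.24
R0 = Σ lx·mx = 8.8 → 8.80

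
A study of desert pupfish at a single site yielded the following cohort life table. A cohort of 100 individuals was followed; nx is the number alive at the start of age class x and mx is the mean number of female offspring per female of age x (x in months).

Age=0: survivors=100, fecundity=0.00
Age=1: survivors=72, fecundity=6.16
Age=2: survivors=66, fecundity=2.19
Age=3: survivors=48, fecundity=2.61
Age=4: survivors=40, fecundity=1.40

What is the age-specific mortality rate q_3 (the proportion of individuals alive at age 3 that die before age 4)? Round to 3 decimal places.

0.167

lx = nx/n0 = nx/100: 1, 0.72, 0.66, 0.48, 0.4
q_3 = (l_3 − l_4) / l_3 = (0.48 − 0.4) / 0.48
     = 0.08 / 0.48 = 0.166667… → 0.167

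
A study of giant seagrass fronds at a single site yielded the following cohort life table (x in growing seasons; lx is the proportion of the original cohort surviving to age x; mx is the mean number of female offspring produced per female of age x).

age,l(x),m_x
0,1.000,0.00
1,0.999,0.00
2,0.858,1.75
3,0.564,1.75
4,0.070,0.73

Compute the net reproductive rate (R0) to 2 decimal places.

2.54

lx·mx by age: 0, 0, 1.5015, 0.987, 0.0511
R0 = Σ lx·mx = 2.5396 → 2.54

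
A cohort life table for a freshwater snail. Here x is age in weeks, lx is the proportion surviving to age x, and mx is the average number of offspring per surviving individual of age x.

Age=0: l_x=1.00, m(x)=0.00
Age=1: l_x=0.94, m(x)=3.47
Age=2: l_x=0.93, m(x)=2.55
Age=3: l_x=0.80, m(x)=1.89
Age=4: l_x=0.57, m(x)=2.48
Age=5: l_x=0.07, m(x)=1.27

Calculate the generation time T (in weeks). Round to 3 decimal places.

lx·mx: 0, 3.2618, 2.3715, 1.512, 1.4136, 0.0889 → R0 = 8.6478
x·lx·mx: 0, 3.2618, 4.743, 4.536, 5.6544, 0.4445 → Σ = 18.6397
T = 18.6397 / 8.6478 = 2.155427… → 2.155

2.155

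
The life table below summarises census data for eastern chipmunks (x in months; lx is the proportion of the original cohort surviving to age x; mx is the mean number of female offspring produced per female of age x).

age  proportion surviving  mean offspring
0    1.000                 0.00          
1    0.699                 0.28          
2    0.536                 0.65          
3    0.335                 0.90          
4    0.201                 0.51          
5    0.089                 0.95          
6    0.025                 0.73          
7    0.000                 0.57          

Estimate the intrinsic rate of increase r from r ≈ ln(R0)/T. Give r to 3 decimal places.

0.019

R0 = Σ lx·mx = 0 + 0.19572 + 0.3484 + 0.3015 + 0.10251 + 0.08455 + 0.01825 + 0 = 1.05093
Σ x·lx·mx = 2.73931; T = 2.73931/1.05093 = 2.60656…
r ≈ ln(R0)/T = ln(1.05093)/2.60656… = 0.01906… → 0.019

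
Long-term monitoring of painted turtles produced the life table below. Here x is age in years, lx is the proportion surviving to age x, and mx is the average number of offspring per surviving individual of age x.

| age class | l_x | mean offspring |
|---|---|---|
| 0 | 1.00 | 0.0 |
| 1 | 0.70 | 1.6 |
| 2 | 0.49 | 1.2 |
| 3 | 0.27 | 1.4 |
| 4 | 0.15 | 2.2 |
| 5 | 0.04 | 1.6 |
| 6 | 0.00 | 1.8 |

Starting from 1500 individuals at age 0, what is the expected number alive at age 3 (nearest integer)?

Expected survivors = N0 · l_3 = 1500 × 0.27 = 405 → 405

405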